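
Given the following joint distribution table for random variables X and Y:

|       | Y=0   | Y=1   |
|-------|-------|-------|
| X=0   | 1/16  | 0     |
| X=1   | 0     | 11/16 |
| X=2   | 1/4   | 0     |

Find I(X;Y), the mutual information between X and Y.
Marginal P(X) (row sums):
  P(X=0) = 1/16 + 0 = 1/16
  P(X=1) = 0 + 11/16 = 11/16
  P(X=2) = 1/4 + 0 = 1/4
Marginal P(Y) (column sums):
  P(Y=0) = 1/16 + 0 + 1/4 = 5/16
  P(Y=1) = 0 + 11/16 + 0 = 11/16

H(X) = -[(1/16)·log₂(1/16) + (11/16)·log₂(11/16) + (1/4)·log₂(1/4)]
  = 0.2500 + 0.3716 + 0.5000
  = 1.1216 bits
H(Y) = -[(5/16)·log₂(5/16) + (11/16)·log₂(11/16)]
  = 0.5244 + 0.3716
  = 0.8960 bits
H(X,Y) = -[(1/16)·log₂(1/16) + (11/16)·log₂(11/16) + (1/4)·log₂(1/4)]
  = 0.2500 + 0.3716 + 0.5000
  = 1.1216 bits

I(X;Y) = H(X) + H(Y) - H(X,Y)
  = 1.1216 + 0.8960 - 1.1216
  = 0.8960 bits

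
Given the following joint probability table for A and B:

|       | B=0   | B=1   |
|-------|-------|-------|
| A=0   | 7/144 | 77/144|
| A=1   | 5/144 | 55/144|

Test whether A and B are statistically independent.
Marginal P(A) (row sums):
  P(A=0) = 7/144 + 77/144 = 7/12
  P(A=1) = 5/144 + 55/144 = 5/12
Marginal P(B) (column sums):
  P(B=0) = 7/144 + 5/144 = 1/12
  P(B=1) = 77/144 + 55/144 = 11/12

A and B are independent iff P(A=i,B=j) = P(A=i)·P(B=j) for every cell.
  P(A=0)·P(B=0) = 7/12 × 1/12 = 7/144 = P(A=0,B=0) ✓
  P(A=0)·P(B=1) = 7/12 × 11/12 = 77/144 = P(A=0,B=1) ✓
  P(A=1)·P(B=0) = 5/12 × 1/12 = 5/144 = P(A=1,B=0) ✓
  P(A=1)·P(B=1) = 5/12 × 11/12 = 55/144 = P(A=1,B=1) ✓

Yes, A and B are independent: every cell factors, so I(A;B) = 0 bits.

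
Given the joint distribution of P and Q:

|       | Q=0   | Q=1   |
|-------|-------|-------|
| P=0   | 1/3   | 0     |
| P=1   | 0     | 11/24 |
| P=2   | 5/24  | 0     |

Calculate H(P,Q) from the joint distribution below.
H(P,Q) = -Σ P(P,Q) log₂ P(P,Q), summed over the non-zero cells:
H(P,Q) = -[(1/3)·log₂(1/3) + (11/24)·log₂(11/24) + (5/24)·log₂(5/24)]
  = 0.5283 + 0.5159 + 0.4715
  = 1.5157 bits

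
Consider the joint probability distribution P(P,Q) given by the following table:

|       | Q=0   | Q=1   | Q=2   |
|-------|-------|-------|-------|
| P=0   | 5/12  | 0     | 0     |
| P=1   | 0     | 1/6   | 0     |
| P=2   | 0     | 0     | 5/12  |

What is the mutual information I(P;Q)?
Marginal P(P) (row sums):
  P(P=0) = 5/12 + 0 + 0 = 5/12
  P(P=1) = 0 + 1/6 + 0 = 1/6
  P(P=2) = 0 + 0 + 5/12 = 5/12
Marginal P(Q) (column sums):
  P(Q=0) = 5/12 + 0 + 0 = 5/12
  P(Q=1) = 0 + 1/6 + 0 = 1/6
  P(Q=2) = 0 + 0 + 5/12 = 5/12

H(P) = -[(5/12)·log₂(5/12) + (1/6)·log₂(1/6) + (5/12)·log₂(5/12)]
  = 0.5263 + 0.4308 + 0.5263
  = 1.4834 bits
H(Q) = -[(5/12)·log₂(5/12) + (1/6)·log₂(1/6) + (5/12)·log₂(5/12)]
  = 0.5263 + 0.4308 + 0.5263
  = 1.4834 bits
H(P,Q) = -[(5/12)·log₂(5/12) + (1/6)·log₂(1/6) + (5/12)·log₂(5/12)]
  = 0.5263 + 0.4308 + 0.5263
  = 1.4834 bits

I(P;Q) = H(P) + H(Q) - H(P,Q)
  = 1.4834 + 1.4834 - 1.4834
  = 1.4834 bits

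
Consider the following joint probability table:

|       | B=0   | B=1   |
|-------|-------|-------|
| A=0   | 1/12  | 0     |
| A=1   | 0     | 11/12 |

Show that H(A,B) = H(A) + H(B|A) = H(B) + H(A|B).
Marginal P(A) (row sums):
  P(A=0) = 1/12 + 0 = 1/12
  P(A=1) = 0 + 11/12 = 11/12
Marginal P(B) (column sums):
  P(B=0) = 1/12 + 0 = 1/12
  P(B=1) = 0 + 11/12 = 11/12

Decomposition 1: H(A) + H(B|A)
H(A) = -[(1/12)·log₂(1/12) + (11/12)·log₂(11/12)]
  = 0.2987 + 0.1151
  = 0.4138 bits
H(B|A) = -Σ P(A,B)·log₂ P(B|A), where P(B|A) = P(A,B) / P(A)
  (cells with P(A,B) = 0 contribute 0)
  (A=0,B=0): P(B|A) = (1/12)/(1/12) = 1;  -(1/12)·log₂(1) = 0.0000
  (A=1,B=1): P(B|A) = (11/12)/(11/12) = 1;  -(11/12)·log₂(1) = 0.0000
H(B|A) = 0.0000 + 0.0000
  = 0.0000 bits
H(A) + H(B|A) = 0.4138 + 0.0000 = 0.4138 bits

Decomposition 2: H(B) + H(A|B)
H(B) = -[(1/12)·log₂(1/12) + (11/12)·log₂(11/12)]
  = 0.2987 + 0.1151
  = 0.4138 bits
H(A|B) = -Σ P(A,B)·log₂ P(A|B), where P(A|B) = P(A,B) / P(B)
  (cells with P(A,B) = 0 contribute 0)
  (A=0,B=0): P(A|B) = (1/12)/(1/12) = 1;  -(1/12)·log₂(1) = 0.0000
  (A=1,B=1): P(A|B) = (11/12)/(11/12) = 1;  -(11/12)·log₂(1) = 0.0000
H(A|B) = 0.0000 + 0.0000
  = 0.0000 bits
H(B) + H(A|B) = 0.4138 + 0.0000 = 0.4138 bits

Direct computation of the joint entropy:
H(A,B) = -[(1/12)·log₂(1/12) + (11/12)·log₂(11/12)]
  = 0.2987 + 0.1151
  = 0.4138 bits

All three agree: H(A,B) = 0.4138 bits ✓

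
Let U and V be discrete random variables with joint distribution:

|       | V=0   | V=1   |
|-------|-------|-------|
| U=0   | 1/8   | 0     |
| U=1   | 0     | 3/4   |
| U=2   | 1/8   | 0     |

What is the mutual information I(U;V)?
Marginal P(U) (row sums):
  P(U=0) = 1/8 + 0 = 1/8
  P(U=1) = 0 + 3/4 = 3/4
  P(U=2) = 1/8 + 0 = 1/8
Marginal P(V) (column sums):
  P(V=0) = 1/8 + 0 + 1/8 = 1/4
  P(V=1) = 0 + 3/4 + 0 = 3/4

H(U) = -[(1/8)·log₂(1/8) + (3/4)·log₂(3/4) + (1/8)·log₂(1/8)]
  = 0.3750 + 0.3113 + 0.3750
  = 1.0613 bits
H(V) = -[(1/4)·log₂(1/4) + (3/4)·log₂(3/4)]
  = 0.5000 + 0.3113
  = 0.8113 bits
H(U,V) = -[(1/8)·log₂(1/8) + (3/4)·log₂(3/4) + (1/8)·log₂(1/8)]
  = 0.3750 + 0.3113 + 0.3750
  = 1.0613 bits

I(U;V) = H(U) + H(V) - H(U,V)
  = 1.0613 + 0.8113 - 1.0613
  = 0.8113 bits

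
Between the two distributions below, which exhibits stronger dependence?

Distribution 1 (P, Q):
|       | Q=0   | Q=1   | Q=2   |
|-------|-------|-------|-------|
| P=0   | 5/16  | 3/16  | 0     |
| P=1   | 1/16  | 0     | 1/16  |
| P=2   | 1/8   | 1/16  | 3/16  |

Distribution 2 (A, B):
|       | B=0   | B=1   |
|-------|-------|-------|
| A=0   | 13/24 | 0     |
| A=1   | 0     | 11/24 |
Distribution 1 (P, Q):
Marginal P(P) (row sums):
  P(P=0) = 5/16 + 3/16 + 0 = 1/2
  P(P=1) = 1/16 + 0 + 1/16 = 1/8
  P(P=2) = 1/8 + 1/16 + 3/16 = 3/8
Marginal P(Q) (column sums):
  P(Q=0) = 5/16 + 1/16 + 1/8 = 1/2
  P(Q=1) = 3/16 + 0 + 1/16 = 1/4
  P(Q=2) = 0 + 1/16 + 3/16 = 1/4

H(P) = -[(1/2)·log₂(1/2) + (1/8)·log₂(1/8) + (3/8)·log₂(3/8)]
  = 0.5000 + 0.3750 + 0.5306
  = 1.4056 bits
H(Q) = -[(1/2)·log₂(1/2) + (1/4)·log₂(1/4) + (1/4)·log₂(1/4)]
  = 0.5000 + 0.5000 + 0.5000
  = 1.5000 bits
H(P,Q) = -[(5/16)·log₂(5/16) + (3/16)·log₂(3/16) + (1/16)·log₂(1/16) + (1/16)·log₂(1/16) + (1/8)·log₂(1/8) + (1/16)·log₂(1/16) + (3/16)·log₂(3/16)]
  = 0.5244 + 0.4528 + 0.2500 + 0.2500 + 0.3750 + 0.2500 + 0.4528
  = 2.5550 bits

I(P;Q) = H(P) + H(Q) - H(P,Q)
  = 1.4056 + 1.5000 - 2.5550
  = 0.3506 bits

Distribution 2 (A, B):
Marginal P(A) (row sums):
  P(A=0) = 13/24 + 0 = 13/24
  P(A=1) = 0 + 11/24 = 11/24
Marginal P(B) (column sums):
  P(B=0) = 13/24 + 0 = 13/24
  P(B=1) = 0 + 11/24 = 11/24

H(A) = -[(13/24)·log₂(13/24) + (11/24)·log₂(11/24)]
  = 0.4791 + 0.5159
  = 0.9950 bits
H(B) = -[(13/24)·log₂(13/24) + (11/24)·log₂(11/24)]
  = 0.4791 + 0.5159
  = 0.9950 bits
H(A,B) = -[(13/24)·log₂(13/24) + (11/24)·log₂(11/24)]
  = 0.4791 + 0.5159
  = 0.9950 bits

I(A;B) = H(A) + H(B) - H(A,B)
  = 0.9950 + 0.9950 - 0.9950
  = 0.9950 bits

I(A;B) = 0.9950 bits > I(P;Q) = 0.3506 bits, so (A, B) has the higher mutual information (stronger dependence).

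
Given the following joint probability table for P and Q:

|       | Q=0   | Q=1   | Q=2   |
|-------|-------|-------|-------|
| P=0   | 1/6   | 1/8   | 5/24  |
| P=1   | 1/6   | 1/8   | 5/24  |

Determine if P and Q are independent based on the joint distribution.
Marginal P(P) (row sums):
  P(P=0) = 1/6 + 1/8 + 5/24 = 1/2
  P(P=1) = 1/6 + 1/8 + 5/24 = 1/2
Marginal P(Q) (column sums):
  P(Q=0) = 1/6 + 1/6 = 1/3
  P(Q=1) = 1/8 + 1/8 = 1/4
  P(Q=2) = 5/24 + 5/24 = 5/12

P and Q are independent iff P(P=i,Q=j) = P(P=i)·P(Q=j) for every cell.
  P(P=0)·P(Q=0) = 1/2 × 1/3 = 1/6 = P(P=0,Q=0) ✓
  P(P=0)·P(Q=1) = 1/2 × 1/4 = 1/8 = P(P=0,Q=1) ✓
  P(P=0)·P(Q=2) = 1/2 × 5/12 = 5/24 = P(P=0,Q=2) ✓
  P(P=1)·P(Q=0) = 1/2 × 1/3 = 1/6 = P(P=1,Q=0) ✓
  P(P=1)·P(Q=1) = 1/2 × 1/4 = 1/8 = P(P=1,Q=1) ✓
  P(P=1)·P(Q=2) = 1/2 × 5/12 = 5/24 = P(P=1,Q=2) ✓

Yes, P and Q are independent: every cell factors, so I(P;Q) = 0 bits.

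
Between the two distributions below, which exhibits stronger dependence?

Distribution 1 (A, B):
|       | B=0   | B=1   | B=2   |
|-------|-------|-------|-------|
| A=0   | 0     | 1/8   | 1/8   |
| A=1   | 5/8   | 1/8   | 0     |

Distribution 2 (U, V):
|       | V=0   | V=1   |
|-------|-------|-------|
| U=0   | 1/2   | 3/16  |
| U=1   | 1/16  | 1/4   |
Distribution 1 (A, B):
Marginal P(A) (row sums):
  P(A=0) = 0 + 1/8 + 1/8 = 1/4
  P(A=1) = 5/8 + 1/8 + 0 = 3/4
Marginal P(B) (column sums):
  P(B=0) = 0 + 5/8 = 5/8
  P(B=1) = 1/8 + 1/8 = 1/4
  P(B=2) = 1/8 + 0 = 1/8

H(A) = -[(1/4)·log₂(1/4) + (3/4)·log₂(3/4)]
  = 0.5000 + 0.3113
  = 0.8113 bits
H(B) = -[(5/8)·log₂(5/8) + (1/4)·log₂(1/4) + (1/8)·log₂(1/8)]
  = 0.4238 + 0.5000 + 0.3750
  = 1.2988 bits
H(A,B) = -[(1/8)·log₂(1/8) + (1/8)·log₂(1/8) + (5/8)·log₂(5/8) + (1/8)·log₂(1/8)]
  = 0.3750 + 0.3750 + 0.4238 + 0.3750
  = 1.5488 bits

I(A;B) = H(A) + H(B) - H(A,B)
  = 0.8113 + 1.2988 - 1.5488
  = 0.5613 bits

Distribution 2 (U, V):
Marginal P(U) (row sums):
  P(U=0) = 1/2 + 3/16 = 11/16
  P(U=1) = 1/16 + 1/4 = 5/16
Marginal P(V) (column sums):
  P(V=0) = 1/2 + 1/16 = 9/16
  P(V=1) = 3/16 + 1/4 = 7/16

H(U) = -[(11/16)·log₂(11/16) + (5/16)·log₂(5/16)]
  = 0.3716 + 0.5244
  = 0.8960 bits
H(V) = -[(9/16)·log₂(9/16) + (7/16)·log₂(7/16)]
  = 0.4669 + 0.5218
  = 0.9887 bits
H(U,V) = -[(1/2)·log₂(1/2) + (3/16)·log₂(3/16) + (1/16)·log₂(1/16) + (1/4)·log₂(1/4)]
  = 0.5000 + 0.4528 + 0.2500 + 0.5000
  = 1.7028 bits

I(U;V) = H(U) + H(V) - H(U,V)
  = 0.8960 + 0.9887 - 1.7028
  = 0.1819 bits

I(A;B) = 0.5613 bits > I(U;V) = 0.1819 bits, so (A, B) has the higher mutual information (stronger dependence).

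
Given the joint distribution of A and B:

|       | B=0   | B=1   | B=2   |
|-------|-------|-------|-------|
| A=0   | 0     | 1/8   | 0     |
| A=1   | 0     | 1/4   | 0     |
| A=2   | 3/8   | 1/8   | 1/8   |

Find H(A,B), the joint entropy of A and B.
H(A,B) = -Σ P(A,B) log₂ P(A,B), summed over the non-zero cells:
H(A,B) = -[(1/8)·log₂(1/8) + (1/4)·log₂(1/4) + (3/8)·log₂(3/8) + (1/8)·log₂(1/8) + (1/8)·log₂(1/8)]
  = 0.3750 + 0.5000 + 0.5306 + 0.3750 + 0.3750
  = 2.1556 bits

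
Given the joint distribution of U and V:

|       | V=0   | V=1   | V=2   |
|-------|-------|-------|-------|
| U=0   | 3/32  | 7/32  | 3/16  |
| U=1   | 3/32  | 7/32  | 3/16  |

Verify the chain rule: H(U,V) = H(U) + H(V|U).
Left side:
H(U,V) = -[(3/32)·log₂(3/32) + (7/32)·log₂(7/32) + (3/16)·log₂(3/16) + (3/32)·log₂(3/32) + (7/32)·log₂(7/32) + (3/16)·log₂(3/16)]
  = 0.3202 + 0.4796 + 0.4528 + 0.3202 + 0.4796 + 0.4528
  = 2.5052 bits

Right side:
Marginal P(U) (row sums):
  P(U=0) = 3/32 + 7/32 + 3/16 = 1/2
  P(U=1) = 3/32 + 7/32 + 3/16 = 1/2
H(U) = -[(1/2)·log₂(1/2) + (1/2)·log₂(1/2)]
  = 0.5000 + 0.5000
  = 1.0000 bits
H(V|U) = -Σ P(U,V)·log₂ P(V|U), where P(V|U) = P(U,V) / P(U)
  (U=0,V=0): P(V|U) = (3/32)/(1/2) = 3/16;  -(3/32)·log₂(3/16) = 0.2264
  (U=0,V=1): P(V|U) = (7/32)/(1/2) = 7/16;  -(7/32)·log₂(7/16) = 0.2609
  (U=0,V=2): P(V|U) = (3/16)/(1/2) = 3/8;  -(3/16)·log₂(3/8) = 0.2653
  (U=1,V=0): P(V|U) = (3/32)/(1/2) = 3/16;  -(3/32)·log₂(3/16) = 0.2264
  (U=1,V=1): P(V|U) = (7/32)/(1/2) = 7/16;  -(7/32)·log₂(7/16) = 0.2609
  (U=1,V=2): P(V|U) = (3/16)/(1/2) = 3/8;  -(3/16)·log₂(3/8) = 0.2653
H(V|U) = 0.2264 + 0.2609 + 0.2653 + 0.2264 + 0.2609 + 0.2653
  = 1.5052 bits
H(U) + H(V|U) = 1.0000 + 1.5052 = 2.5052 bits

Both sides equal 2.5052 bits, so the chain rule holds ✓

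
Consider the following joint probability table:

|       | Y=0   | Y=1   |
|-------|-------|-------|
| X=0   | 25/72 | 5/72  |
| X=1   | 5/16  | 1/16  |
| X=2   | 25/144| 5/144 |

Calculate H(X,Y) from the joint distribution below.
H(X,Y) = -Σ P(X,Y) log₂ P(X,Y), summed over the non-zero cells:
H(X,Y) = -[(25/72)·log₂(25/72) + (5/72)·log₂(5/72) + (5/16)·log₂(5/16) + (1/16)·log₂(1/16) + (25/144)·log₂(25/144) + (5/144)·log₂(5/144)]
  = 0.5299 + 0.2672 + 0.5244 + 0.2500 + 0.4386 + 0.1683
  = 2.1784 bits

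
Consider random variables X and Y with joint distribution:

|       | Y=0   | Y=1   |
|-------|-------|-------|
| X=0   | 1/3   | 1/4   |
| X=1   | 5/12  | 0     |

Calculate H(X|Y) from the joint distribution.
Marginal P(Y) (column sums):
  P(Y=0) = 1/3 + 5/12 = 3/4
  P(Y=1) = 1/4 + 0 = 1/4

H(X|Y) = -Σ P(X,Y)·log₂ P(X|Y), where P(X|Y) = P(X,Y) / P(Y)
  (cells with P(X,Y) = 0 contribute 0)
  (X=0,Y=0): P(X|Y) = (1/3)/(3/4) = 4/9;  -(1/3)·log₂(4/9) = 0.3900
  (X=0,Y=1): P(X|Y) = (1/4)/(1/4) = 1;  -(1/4)·log₂(1) = 0.0000
  (X=1,Y=0): P(X|Y) = (5/12)/(3/4) = 5/9;  -(5/12)·log₂(5/9) = 0.3533
H(X|Y) = 0.3900 + 0.0000 + 0.3533
  = 0.7433 bits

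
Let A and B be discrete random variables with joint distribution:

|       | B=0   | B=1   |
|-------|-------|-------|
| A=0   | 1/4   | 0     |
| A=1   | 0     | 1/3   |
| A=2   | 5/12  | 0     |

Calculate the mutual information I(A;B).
Marginal P(A) (row sums):
  P(A=0) = 1/4 + 0 = 1/4
  P(A=1) = 0 + 1/3 = 1/3
  P(A=2) = 5/12 + 0 = 5/12
Marginal P(B) (column sums):
  P(B=0) = 1/4 + 0 + 5/12 = 2/3
  P(B=1) = 0 + 1/3 + 0 = 1/3

H(A) = -[(1/4)·log₂(1/4) + (1/3)·log₂(1/3) + (5/12)·log₂(5/12)]
  = 0.5000 + 0.5283 + 0.5263
  = 1.5546 bits
H(B) = -[(2/3)·log₂(2/3) + (1/3)·log₂(1/3)]
  = 0.3900 + 0.5283
  = 0.9183 bits
H(A,B) = -[(1/4)·log₂(1/4) + (1/3)·log₂(1/3) + (5/12)·log₂(5/12)]
  = 0.5000 + 0.5283 + 0.5263
  = 1.5546 bits

I(A;B) = H(A) + H(B) - H(A,B)
  = 1.5546 + 0.9183 - 1.5546
  = 0.9183 bits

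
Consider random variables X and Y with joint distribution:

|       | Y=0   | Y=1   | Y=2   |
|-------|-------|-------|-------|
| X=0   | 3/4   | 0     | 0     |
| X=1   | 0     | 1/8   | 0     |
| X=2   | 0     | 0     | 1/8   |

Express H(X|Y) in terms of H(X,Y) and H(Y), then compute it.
H(X|Y) = H(X,Y) - H(Y)

Marginal P(Y) (column sums):
  P(Y=0) = 3/4 + 0 + 0 = 3/4
  P(Y=1) = 0 + 1/8 + 0 = 1/8
  P(Y=2) = 0 + 0 + 1/8 = 1/8

H(X,Y) = -[(3/4)·log₂(3/4) + (1/8)·log₂(1/8) + (1/8)·log₂(1/8)]
  = 0.3113 + 0.3750 + 0.3750
  = 1.0613 bits
H(Y) = -[(3/4)·log₂(3/4) + (1/8)·log₂(1/8) + (1/8)·log₂(1/8)]
  = 0.3113 + 0.3750 + 0.3750
  = 1.0613 bits

H(X|Y) = 1.0613 - 1.0613 = 0.0000 bits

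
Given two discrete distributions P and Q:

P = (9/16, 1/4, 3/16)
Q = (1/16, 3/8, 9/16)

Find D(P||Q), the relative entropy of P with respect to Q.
D(P||Q) = Σ P(i) log₂(P(i)/Q(i))
  i=0: (9/16) × log₂((9/16)/(1/16)) = (9/16) × log₂(9) = 1.7831
  i=1: (1/4) × log₂((1/4)/(3/8)) = (1/4) × log₂(2/3) = -0.1462
  i=2: (3/16) × log₂((3/16)/(9/16)) = (3/16) × log₂(1/3) = -0.2972
D(P||Q) = 1.7831 - 0.1462 - 0.2972
  = 1.3397 bits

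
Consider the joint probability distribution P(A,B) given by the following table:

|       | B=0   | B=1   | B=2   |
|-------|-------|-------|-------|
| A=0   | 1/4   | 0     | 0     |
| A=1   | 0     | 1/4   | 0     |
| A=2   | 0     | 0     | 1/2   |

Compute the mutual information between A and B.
Marginal P(A) (row sums):
  P(A=0) = 1/4 + 0 + 0 = 1/4
  P(A=1) = 0 + 1/4 + 0 = 1/4
  P(A=2) = 0 + 0 + 1/2 = 1/2
Marginal P(B) (column sums):
  P(B=0) = 1/4 + 0 + 0 = 1/4
  P(B=1) = 0 + 1/4 + 0 = 1/4
  P(B=2) = 0 + 0 + 1/2 = 1/2

H(A) = -[(1/4)·log₂(1/4) + (1/4)·log₂(1/4) + (1/2)·log₂(1/2)]
  = 0.5000 + 0.5000 + 0.5000
  = 1.5000 bits
H(B) = -[(1/4)·log₂(1/4) + (1/4)·log₂(1/4) + (1/2)·log₂(1/2)]
  = 0.5000 + 0.5000 + 0.5000
  = 1.5000 bits
H(A,B) = -[(1/4)·log₂(1/4) + (1/4)·log₂(1/4) + (1/2)·log₂(1/2)]
  = 0.5000 + 0.5000 + 0.5000
  = 1.5000 bits

I(A;B) = H(A) + H(B) - H(A,B)
  = 1.5000 + 1.5000 - 1.5000
  = 1.5000 bits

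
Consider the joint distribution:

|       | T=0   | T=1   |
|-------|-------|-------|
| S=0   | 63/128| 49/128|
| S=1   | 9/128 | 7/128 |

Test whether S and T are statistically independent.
Marginal P(S) (row sums):
  P(S=0) = 63/128 + 49/128 = 7/8
  P(S=1) = 9/128 + 7/128 = 1/8
Marginal P(T) (column sums):
  P(T=0) = 63/128 + 9/128 = 9/16
  P(T=1) = 49/128 + 7/128 = 7/16

S and T are independent iff P(S=i,T=j) = P(S=i)·P(T=j) for every cell.
  P(S=0)·P(T=0) = 7/8 × 9/16 = 63/128 = P(S=0,T=0) ✓
  P(S=0)·P(T=1) = 7/8 × 7/16 = 49/128 = P(S=0,T=1) ✓
  P(S=1)·P(T=0) = 1/8 × 9/16 = 9/128 = P(S=1,T=0) ✓
  P(S=1)·P(T=1) = 1/8 × 7/16 = 7/128 = P(S=1,T=1) ✓

Yes, S and T are independent: every cell factors, so I(S;T) = 0 bits.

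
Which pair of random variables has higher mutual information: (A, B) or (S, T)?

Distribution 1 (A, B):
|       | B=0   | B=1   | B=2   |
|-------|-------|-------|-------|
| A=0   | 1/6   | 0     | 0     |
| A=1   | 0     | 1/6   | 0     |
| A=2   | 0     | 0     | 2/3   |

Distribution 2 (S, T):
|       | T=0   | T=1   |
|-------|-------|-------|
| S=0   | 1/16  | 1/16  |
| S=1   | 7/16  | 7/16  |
Distribution 1 (A, B):
Marginal P(A) (row sums):
  P(A=0) = 1/6 + 0 + 0 = 1/6
  P(A=1) = 0 + 1/6 + 0 = 1/6
  P(A=2) = 0 + 0 + 2/3 = 2/3
Marginal P(B) (column sums):
  P(B=0) = 1/6 + 0 + 0 = 1/6
  P(B=1) = 0 + 1/6 + 0 = 1/6
  P(B=2) = 0 + 0 + 2/3 = 2/3

H(A) = -[(1/6)·log₂(1/6) + (1/6)·log₂(1/6) + (2/3)·log₂(2/3)]
  = 0.4308 + 0.4308 + 0.3900
  = 1.2516 bits
H(B) = -[(1/6)·log₂(1/6) + (1/6)·log₂(1/6) + (2/3)·log₂(2/3)]
  = 0.4308 + 0.4308 + 0.3900
  = 1.2516 bits
H(A,B) = -[(1/6)·log₂(1/6) + (1/6)·log₂(1/6) + (2/3)·log₂(2/3)]
  = 0.4308 + 0.4308 + 0.3900
  = 1.2516 bits

I(A;B) = H(A) + H(B) - H(A,B)
  = 1.2516 + 1.2516 - 1.2516
  = 1.2516 bits

Distribution 2 (S, T):
Marginal P(S) (row sums):
  P(S=0) = 1/16 + 1/16 = 1/8
  P(S=1) = 7/16 + 7/16 = 7/8
Marginal P(T) (column sums):
  P(T=0) = 1/16 + 7/16 = 1/2
  P(T=1) = 1/16 + 7/16 = 1/2

H(S) = -[(1/8)·log₂(1/8) + (7/8)·log₂(7/8)]
  = 0.3750 + 0.1686
  = 0.5436 bits
H(T) = -[(1/2)·log₂(1/2) + (1/2)·log₂(1/2)]
  = 0.5000 + 0.5000
  = 1.0000 bits
H(S,T) = -[(1/16)·log₂(1/16) + (1/16)·log₂(1/16) + (7/16)·log₂(7/16) + (7/16)·log₂(7/16)]
  = 0.2500 + 0.2500 + 0.5218 + 0.5218
  = 1.5436 bits

I(S;T) = H(S) + H(T) - H(S,T)
  = 0.5436 + 1.0000 - 1.5436
  = 0.0000 bits

I(A;B) = 1.2516 bits > I(S;T) = 0.0000 bits, so (A, B) has the higher mutual information (stronger dependence).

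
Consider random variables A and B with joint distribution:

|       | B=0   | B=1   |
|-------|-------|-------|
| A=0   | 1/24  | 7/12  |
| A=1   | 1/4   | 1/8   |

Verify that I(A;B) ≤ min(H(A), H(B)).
Marginal P(A) (row sums):
  P(A=0) = 1/24 + 7/12 = 5/8
  P(A=1) = 1/4 + 1/8 = 3/8
Marginal P(B) (column sums):
  P(B=0) = 1/24 + 1/4 = 7/24
  P(B=1) = 7/12 + 1/8 = 17/24

H(A) = -[(5/8)·log₂(5/8) + (3/8)·log₂(3/8)]
  = 0.4238 + 0.5306
  = 0.9544 bits
H(B) = -[(7/24)·log₂(7/24) + (17/24)·log₂(17/24)]
  = 0.5185 + 0.3524
  = 0.8709 bits
H(A,B) = -[(1/24)·log₂(1/24) + (7/12)·log₂(7/12) + (1/4)·log₂(1/4) + (1/8)·log₂(1/8)]
  = 0.1910 + 0.4536 + 0.5000 + 0.3750
  = 1.5196 bits

I(A;B) = H(A) + H(B) - H(A,B)
  = 0.9544 + 0.8709 - 1.5196
  = 0.3057 bits

min(H(A), H(B)) = min(0.9544, 0.8709) = 0.8709 bits
Since 0.3057 ≤ 0.8709, the bound is satisfied ✓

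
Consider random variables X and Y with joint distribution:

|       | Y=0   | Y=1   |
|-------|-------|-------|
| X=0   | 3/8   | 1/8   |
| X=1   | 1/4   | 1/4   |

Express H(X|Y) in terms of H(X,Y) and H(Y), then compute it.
H(X|Y) = H(X,Y) - H(Y)

Marginal P(Y) (column sums):
  P(Y=0) = 3/8 + 1/4 = 5/8
  P(Y=1) = 1/8 + 1/4 = 3/8

H(X,Y) = -[(3/8)·log₂(3/8) + (1/8)·log₂(1/8) + (1/4)·log₂(1/4) + (1/4)·log₂(1/4)]
  = 0.5306 + 0.3750 + 0.5000 + 0.5000
  = 1.9056 bits
H(Y) = -[(5/8)·log₂(5/8) + (3/8)·log₂(3/8)]
  = 0.4238 + 0.5306
  = 0.9544 bits

H(X|Y) = 1.9056 - 0.9544 = 0.9512 bits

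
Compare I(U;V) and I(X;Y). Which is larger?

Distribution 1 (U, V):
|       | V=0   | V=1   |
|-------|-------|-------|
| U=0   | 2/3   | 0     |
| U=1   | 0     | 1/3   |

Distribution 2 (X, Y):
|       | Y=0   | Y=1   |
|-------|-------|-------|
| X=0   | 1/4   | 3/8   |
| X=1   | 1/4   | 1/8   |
Distribution 1 (U, V):
Marginal P(U) (row sums):
  P(U=0) = 2/3 + 0 = 2/3
  P(U=1) = 0 + 1/3 = 1/3
Marginal P(V) (column sums):
  P(V=0) = 2/3 + 0 = 2/3
  P(V=1) = 0 + 1/3 = 1/3

H(U) = -[(2/3)·log₂(2/3) + (1/3)·log₂(1/3)]
  = 0.3900 + 0.5283
  = 0.9183 bits
H(V) = -[(2/3)·log₂(2/3) + (1/3)·log₂(1/3)]
  = 0.3900 + 0.5283
  = 0.9183 bits
H(U,V) = -[(2/3)·log₂(2/3) + (1/3)·log₂(1/3)]
  = 0.3900 + 0.5283
  = 0.9183 bits

I(U;V) = H(U) + H(V) - H(U,V)
  = 0.9183 + 0.9183 - 0.9183
  = 0.9183 bits

Distribution 2 (X, Y):
Marginal P(X) (row sums):
  P(X=0) = 1/4 + 3/8 = 5/8
  P(X=1) = 1/4 + 1/8 = 3/8
Marginal P(Y) (column sums):
  P(Y=0) = 1/4 + 1/4 = 1/2
  P(Y=1) = 3/8 + 1/8 = 1/2

H(X) = -[(5/8)·log₂(5/8) + (3/8)·log₂(3/8)]
  = 0.4238 + 0.5306
  = 0.9544 bits
H(Y) = -[(1/2)·log₂(1/2) + (1/2)·log₂(1/2)]
  = 0.5000 + 0.5000
  = 1.0000 bits
H(X,Y) = -[(1/4)·log₂(1/4) + (3/8)·log₂(3/8) + (1/4)·log₂(1/4) + (1/8)·log₂(1/8)]
  = 0.5000 + 0.5306 + 0.5000 + 0.3750
  = 1.9056 bits

I(X;Y) = H(X) + H(Y) - H(X,Y)
  = 0.9544 + 1.0000 - 1.9056
  = 0.0488 bits

I(U;V) = 0.9183 bits > I(X;Y) = 0.0488 bits, so (U, V) has the higher mutual information (stronger dependence).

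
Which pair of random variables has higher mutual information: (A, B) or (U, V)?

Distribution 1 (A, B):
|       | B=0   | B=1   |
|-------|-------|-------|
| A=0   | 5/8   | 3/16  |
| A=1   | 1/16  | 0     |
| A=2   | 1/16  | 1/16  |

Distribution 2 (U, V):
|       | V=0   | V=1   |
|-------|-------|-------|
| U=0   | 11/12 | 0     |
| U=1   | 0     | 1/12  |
Distribution 1 (A, B):
Marginal P(A) (row sums):
  P(A=0) = 5/8 + 3/16 = 13/16
  P(A=1) = 1/16 + 0 = 1/16
  P(A=2) = 1/16 + 1/16 = 1/8
Marginal P(B) (column sums):
  P(B=0) = 5/8 + 1/16 + 1/16 = 3/4
  P(B=1) = 3/16 + 0 + 1/16 = 1/4

H(A) = -[(13/16)·log₂(13/16) + (1/16)·log₂(1/16) + (1/8)·log₂(1/8)]
  = 0.2434 + 0.2500 + 0.3750
  = 0.8684 bits
H(B) = -[(3/4)·log₂(3/4) + (1/4)·log₂(1/4)]
  = 0.3113 + 0.5000
  = 0.8113 bits
H(A,B) = -[(5/8)·log₂(5/8) + (3/16)·log₂(3/16) + (1/16)·log₂(1/16) + (1/16)·log₂(1/16) + (1/16)·log₂(1/16)]
  = 0.4238 + 0.4528 + 0.2500 + 0.2500 + 0.2500
  = 1.6266 bits

I(A;B) = H(A) + H(B) - H(A,B)
  = 0.8684 + 0.8113 - 1.6266
  = 0.0531 bits

Distribution 2 (U, V):
Marginal P(U) (row sums):
  P(U=0) = 11/12 + 0 = 11/12
  P(U=1) = 0 + 1/12 = 1/12
Marginal P(V) (column sums):
  P(V=0) = 11/12 + 0 = 11/12
  P(V=1) = 0 + 1/12 = 1/12

H(U) = -[(11/12)·log₂(11/12) + (1/12)·log₂(1/12)]
  = 0.1151 + 0.2987
  = 0.4138 bits
H(V) = -[(11/12)·log₂(11/12) + (1/12)·log₂(1/12)]
  = 0.1151 + 0.2987
  = 0.4138 bits
H(U,V) = -[(11/12)·log₂(11/12) + (1/12)·log₂(1/12)]
  = 0.1151 + 0.2987
  = 0.4138 bits

I(U;V) = H(U) + H(V) - H(U,V)
  = 0.4138 + 0.4138 - 0.4138
  = 0.4138 bits

I(U;V) = 0.4138 bits > I(A;B) = 0.0531 bits, so (U, V) has the higher mutual information (stronger dependence).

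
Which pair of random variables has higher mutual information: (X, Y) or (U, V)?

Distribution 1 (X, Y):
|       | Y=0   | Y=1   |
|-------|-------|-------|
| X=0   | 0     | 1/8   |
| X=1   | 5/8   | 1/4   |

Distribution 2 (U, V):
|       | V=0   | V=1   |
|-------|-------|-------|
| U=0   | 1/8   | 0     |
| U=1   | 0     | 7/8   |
Distribution 1 (X, Y):
Marginal P(X) (row sums):
  P(X=0) = 0 + 1/8 = 1/8
  P(X=1) = 5/8 + 1/4 = 7/8
Marginal P(Y) (column sums):
  P(Y=0) = 0 + 5/8 = 5/8
  P(Y=1) = 1/8 + 1/4 = 3/8

H(X) = -[(1/8)·log₂(1/8) + (7/8)·log₂(7/8)]
  = 0.3750 + 0.1686
  = 0.5436 bits
H(Y) = -[(5/8)·log₂(5/8) + (3/8)·log₂(3/8)]
  = 0.4238 + 0.5306
  = 0.9544 bits
H(X,Y) = -[(1/8)·log₂(1/8) + (5/8)·log₂(5/8) + (1/4)·log₂(1/4)]
  = 0.3750 + 0.4238 + 0.5000
  = 1.2988 bits

I(X;Y) = H(X) + H(Y) - H(X,Y)
  = 0.5436 + 0.9544 - 1.2988
  = 0.1992 bits

Distribution 2 (U, V):
Marginal P(U) (row sums):
  P(U=0) = 1/8 + 0 = 1/8
  P(U=1) = 0 + 7/8 = 7/8
Marginal P(V) (column sums):
  P(V=0) = 1/8 + 0 = 1/8
  P(V=1) = 0 + 7/8 = 7/8

H(U) = -[(1/8)·log₂(1/8) + (7/8)·log₂(7/8)]
  = 0.3750 + 0.1686
  = 0.5436 bits
H(V) = -[(1/8)·log₂(1/8) + (7/8)·log₂(7/8)]
  = 0.3750 + 0.1686
  = 0.5436 bits
H(U,V) = -[(1/8)·log₂(1/8) + (7/8)·log₂(7/8)]
  = 0.3750 + 0.1686
  = 0.5436 bits

I(U;V) = H(U) + H(V) - H(U,V)
  = 0.5436 + 0.5436 - 0.5436
  = 0.5436 bits

I(U;V) = 0.5436 bits > I(X;Y) = 0.1992 bits, so (U, V) has the higher mutual information (stronger dependence).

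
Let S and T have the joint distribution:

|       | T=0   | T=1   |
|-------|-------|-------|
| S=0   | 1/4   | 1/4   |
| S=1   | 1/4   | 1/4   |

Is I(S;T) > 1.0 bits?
Marginal P(S) (row sums):
  P(S=0) = 1/4 + 1/4 = 1/2
  P(S=1) = 1/4 + 1/4 = 1/2
Marginal P(T) (column sums):
  P(T=0) = 1/4 + 1/4 = 1/2
  P(T=1) = 1/4 + 1/4 = 1/2

H(S) = -[(1/2)·log₂(1/2) + (1/2)·log₂(1/2)]
  = 0.5000 + 0.5000
  = 1.0000 bits
H(T) = -[(1/2)·log₂(1/2) + (1/2)·log₂(1/2)]
  = 0.5000 + 0.5000
  = 1.0000 bits
H(S,T) = -[(1/4)·log₂(1/4) + (1/4)·log₂(1/4) + (1/4)·log₂(1/4) + (1/4)·log₂(1/4)]
  = 0.5000 + 0.5000 + 0.5000 + 0.5000
  = 2.0000 bits

I(S;T) = H(S) + H(T) - H(S,T)
  = 1.0000 + 1.0000 - 2.0000
  = 0.0000 bits

No. I(S;T) = 0.0000 bits, which is ≤ 1.0 bits.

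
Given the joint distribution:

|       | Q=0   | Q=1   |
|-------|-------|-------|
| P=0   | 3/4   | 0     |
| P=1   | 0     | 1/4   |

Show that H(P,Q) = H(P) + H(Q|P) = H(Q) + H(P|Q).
Marginal P(P) (row sums):
  P(P=0) = 3/4 + 0 = 3/4
  P(P=1) = 0 + 1/4 = 1/4
Marginal P(Q) (column sums):
  P(Q=0) = 3/4 + 0 = 3/4
  P(Q=1) = 0 + 1/4 = 1/4

Decomposition 1: H(P) + H(Q|P)
H(P) = -[(3/4)·log₂(3/4) + (1/4)·log₂(1/4)]
  = 0.3113 + 0.5000
  = 0.8113 bits
H(Q|P) = -Σ P(P,Q)·log₂ P(Q|P), where P(Q|P) = P(P,Q) / P(P)
  (cells with P(P,Q) = 0 contribute 0)
  (P=0,Q=0): P(Q|P) = (3/4)/(3/4) = 1;  -(3/4)·log₂(1) = 0.0000
  (P=1,Q=1): P(Q|P) = (1/4)/(1/4) = 1;  -(1/4)·log₂(1) = 0.0000
H(Q|P) = 0.0000 + 0.0000
  = 0.0000 bits
H(P) + H(Q|P) = 0.8113 + 0.0000 = 0.8113 bits

Decomposition 2: H(Q) + H(P|Q)
H(Q) = -[(3/4)·log₂(3/4) + (1/4)·log₂(1/4)]
  = 0.3113 + 0.5000
  = 0.8113 bits
H(P|Q) = -Σ P(P,Q)·log₂ P(P|Q), where P(P|Q) = P(P,Q) / P(Q)
  (cells with P(P,Q) = 0 contribute 0)
  (P=0,Q=0): P(P|Q) = (3/4)/(3/4) = 1;  -(3/4)·log₂(1) = 0.0000
  (P=1,Q=1): P(P|Q) = (1/4)/(1/4) = 1;  -(1/4)·log₂(1) = 0.0000
H(P|Q) = 0.0000 + 0.0000
  = 0.0000 bits
H(Q) + H(P|Q) = 0.8113 + 0.0000 = 0.8113 bits

Direct computation of the joint entropy:
H(P,Q) = -[(3/4)·log₂(3/4) + (1/4)·log₂(1/4)]
  = 0.3113 + 0.5000
  = 0.8113 bits

All three agree: H(P,Q) = 0.8113 bits ✓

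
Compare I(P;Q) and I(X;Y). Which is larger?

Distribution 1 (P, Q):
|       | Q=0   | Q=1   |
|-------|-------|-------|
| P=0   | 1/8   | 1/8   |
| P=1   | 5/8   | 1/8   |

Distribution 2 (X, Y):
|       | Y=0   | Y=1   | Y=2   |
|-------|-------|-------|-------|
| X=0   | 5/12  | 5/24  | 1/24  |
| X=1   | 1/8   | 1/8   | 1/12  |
Distribution 1 (P, Q):
Marginal P(P) (row sums):
  P(P=0) = 1/8 + 1/8 = 1/4
  P(P=1) = 5/8 + 1/8 = 3/4
Marginal P(Q) (column sums):
  P(Q=0) = 1/8 + 5/8 = 3/4
  P(Q=1) = 1/8 + 1/8 = 1/4

H(P) = -[(1/4)·log₂(1/4) + (3/4)·log₂(3/4)]
  = 0.5000 + 0.3113
  = 0.8113 bits
H(Q) = -[(3/4)·log₂(3/4) + (1/4)·log₂(1/4)]
  = 0.3113 + 0.5000
  = 0.8113 bits
H(P,Q) = -[(1/8)·log₂(1/8) + (1/8)·log₂(1/8) + (5/8)·log₂(5/8) + (1/8)·log₂(1/8)]
  = 0.3750 + 0.3750 + 0.4238 + 0.3750
  = 1.5488 bits

I(P;Q) = H(P) + H(Q) - H(P,Q)
  = 0.8113 + 0.8113 - 1.5488
  = 0.0738 bits

Distribution 2 (X, Y):
Marginal P(X) (row sums):
  P(X=0) = 5/12 + 5/24 + 1/24 = 2/3
  P(X=1) = 1/8 + 1/8 + 1/12 = 1/3
Marginal P(Y) (column sums):
  P(Y=0) = 5/12 + 1/8 = 13/24
  P(Y=1) = 5/24 + 1/8 = 1/3
  P(Y=2) = 1/24 + 1/12 = 1/8

H(X) = -[(2/3)·log₂(2/3) + (1/3)·log₂(1/3)]
  = 0.3900 + 0.5283
  = 0.9183 bits
H(Y) = -[(13/24)·log₂(13/24) + (1/3)·log₂(1/3) + (1/8)·log₂(1/8)]
  = 0.4791 + 0.5283 + 0.3750
  = 1.3824 bits
H(X,Y) = -[(5/12)·log₂(5/12) + (5/24)·log₂(5/24) + (1/24)·log₂(1/24) + (1/8)·log₂(1/8) + (1/8)·log₂(1/8) + (1/12)·log₂(1/12)]
  = 0.5263 + 0.4715 + 0.1910 + 0.3750 + 0.3750 + 0.2987
  = 2.2375 bits

I(X;Y) = H(X) + H(Y) - H(X,Y)
  = 0.9183 + 1.3824 - 2.2375
  = 0.0632 bits

I(P;Q) = 0.0738 bits > I(X;Y) = 0.0632 bits, so (P, Q) has the higher mutual information (stronger dependence).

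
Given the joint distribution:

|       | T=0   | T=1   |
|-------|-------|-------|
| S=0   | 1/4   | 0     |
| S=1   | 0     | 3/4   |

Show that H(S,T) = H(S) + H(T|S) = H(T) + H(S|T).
Marginal P(S) (row sums):
  P(S=0) = 1/4 + 0 = 1/4
  P(S=1) = 0 + 3/4 = 3/4
Marginal P(T) (column sums):
  P(T=0) = 1/4 + 0 = 1/4
  P(T=1) = 0 + 3/4 = 3/4

Decomposition 1: H(S) + H(T|S)
H(S) = -[(1/4)·log₂(1/4) + (3/4)·log₂(3/4)]
  = 0.5000 + 0.3113
  = 0.8113 bits
H(T|S) = -Σ P(S,T)·log₂ P(T|S), where P(T|S) = P(S,T) / P(S)
  (cells with P(S,T) = 0 contribute 0)
  (S=0,T=0): P(T|S) = (1/4)/(1/4) = 1;  -(1/4)·log₂(1) = 0.0000
  (S=1,T=1): P(T|S) = (3/4)/(3/4) = 1;  -(3/4)·log₂(1) = 0.0000
H(T|S) = 0.0000 + 0.0000
  = 0.0000 bits
H(S) + H(T|S) = 0.8113 + 0.0000 = 0.8113 bits

Decomposition 2: H(T) + H(S|T)
H(T) = -[(1/4)·log₂(1/4) + (3/4)·log₂(3/4)]
  = 0.5000 + 0.3113
  = 0.8113 bits
H(S|T) = -Σ P(S,T)·log₂ P(S|T), where P(S|T) = P(S,T) / P(T)
  (cells with P(S,T) = 0 contribute 0)
  (S=0,T=0): P(S|T) = (1/4)/(1/4) = 1;  -(1/4)·log₂(1) = 0.0000
  (S=1,T=1): P(S|T) = (3/4)/(3/4) = 1;  -(3/4)·log₂(1) = 0.0000
H(S|T) = 0.0000 + 0.0000
  = 0.0000 bits
H(T) + H(S|T) = 0.8113 + 0.0000 = 0.8113 bits

Direct computation of the joint entropy:
H(S,T) = -[(1/4)·log₂(1/4) + (3/4)·log₂(3/4)]
  = 0.5000 + 0.3113
  = 0.8113 bits

All three agree: H(S,T) = 0.8113 bits ✓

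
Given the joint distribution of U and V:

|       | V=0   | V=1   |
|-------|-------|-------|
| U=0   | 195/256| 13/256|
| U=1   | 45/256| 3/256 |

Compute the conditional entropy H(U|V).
Marginal P(V) (column sums):
  P(V=0) = 195/256 + 45/256 = 15/16
  P(V=1) = 13/256 + 3/256 = 1/16

H(U|V) = -Σ P(U,V)·log₂ P(U|V), where P(U|V) = P(U,V) / P(V)
  (U=0,V=0): P(U|V) = (195/256)/(15/16) = 13/16;  -(195/256)·log₂(13/16) = 0.2282
  (U=0,V=1): P(U|V) = (13/256)/(1/16) = 13/16;  -(13/256)·log₂(13/16) = 0.0152
  (U=1,V=0): P(U|V) = (45/256)/(15/16) = 3/16;  -(45/256)·log₂(3/16) = 0.4245
  (U=1,V=1): P(U|V) = (3/256)/(1/16) = 3/16;  -(3/256)·log₂(3/16) = 0.0283
H(U|V) = 0.2282 + 0.0152 + 0.4245 + 0.0283
  = 0.6962 bits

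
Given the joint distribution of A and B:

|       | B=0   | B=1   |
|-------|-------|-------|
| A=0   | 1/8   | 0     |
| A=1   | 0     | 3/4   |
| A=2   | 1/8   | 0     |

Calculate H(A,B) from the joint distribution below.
H(A,B) = -Σ P(A,B) log₂ P(A,B), summed over the non-zero cells:
H(A,B) = -[(1/8)·log₂(1/8) + (3/4)·log₂(3/4) + (1/8)·log₂(1/8)]
  = 0.3750 + 0.3113 + 0.3750
  = 1.0613 bits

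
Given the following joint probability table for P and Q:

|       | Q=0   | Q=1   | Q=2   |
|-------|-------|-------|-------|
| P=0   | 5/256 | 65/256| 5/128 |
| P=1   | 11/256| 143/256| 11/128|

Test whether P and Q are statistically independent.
Marginal P(P) (row sums):
  P(P=0) = 5/256 + 65/256 + 5/128 = 5/16
  P(P=1) = 11/256 + 143/256 + 11/128 = 11/16
Marginal P(Q) (column sums):
  P(Q=0) = 5/256 + 11/256 = 1/16
  P(Q=1) = 65/256 + 143/256 = 13/16
  P(Q=2) = 5/128 + 11/128 = 1/8

P and Q are independent iff P(P=i,Q=j) = P(P=i)·P(Q=j) for every cell.
  P(P=0)·P(Q=0) = 5/16 × 1/16 = 5/256 = P(P=0,Q=0) ✓
  P(P=0)·P(Q=1) = 5/16 × 13/16 = 65/256 = P(P=0,Q=1) ✓
  P(P=0)·P(Q=2) = 5/16 × 1/8 = 5/128 = P(P=0,Q=2) ✓
  P(P=1)·P(Q=0) = 11/16 × 1/16 = 11/256 = P(P=1,Q=0) ✓
  P(P=1)·P(Q=1) = 11/16 × 13/16 = 143/256 = P(P=1,Q=1) ✓
  P(P=1)·P(Q=2) = 11/16 × 1/8 = 11/128 = P(P=1,Q=2) ✓

Yes, P and Q are independent: every cell factors, so I(P;Q) = 0 bits.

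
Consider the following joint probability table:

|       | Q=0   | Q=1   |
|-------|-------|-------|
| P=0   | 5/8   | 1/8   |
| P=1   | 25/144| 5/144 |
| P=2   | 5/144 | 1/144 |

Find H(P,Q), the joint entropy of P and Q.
H(P,Q) = -Σ P(P,Q) log₂ P(P,Q), summed over the non-zero cells:
H(P,Q) = -[(5/8)·log₂(5/8) + (1/8)·log₂(1/8) + (25/144)·log₂(25/144) + (5/144)·log₂(5/144) + (5/144)·log₂(5/144) + (1/144)·log₂(1/144)]
  = 0.4238 + 0.3750 + 0.4386 + 0.1683 + 0.1683 + 0.0498
  = 1.6238 bits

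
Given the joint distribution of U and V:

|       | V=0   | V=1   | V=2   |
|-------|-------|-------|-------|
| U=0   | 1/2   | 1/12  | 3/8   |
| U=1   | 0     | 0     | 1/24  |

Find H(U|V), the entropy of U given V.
Marginal P(V) (column sums):
  P(V=0) = 1/2 + 0 = 1/2
  P(V=1) = 1/12 + 0 = 1/12
  P(V=2) = 3/8 + 1/24 = 5/12

H(U|V) = -Σ P(U,V)·log₂ P(U|V), where P(U|V) = P(U,V) / P(V)
  (cells with P(U,V) = 0 contribute 0)
  (U=0,V=0): P(U|V) = (1/2)/(1/2) = 1;  -(1/2)·log₂(1) = 0.0000
  (U=0,V=1): P(U|V) = (1/12)/(1/12) = 1;  -(1/12)·log₂(1) = 0.0000
  (U=0,V=2): P(U|V) = (3/8)/(5/12) = 9/10;  -(3/8)·log₂(9/10) = 0.0570
  (U=1,V=2): P(U|V) = (1/24)/(5/12) = 1/10;  -(1/24)·log₂(1/10) = 0.1384
H(U|V) = 0.0000 + 0.0000 + 0.0570 + 0.1384
  = 0.1954 bits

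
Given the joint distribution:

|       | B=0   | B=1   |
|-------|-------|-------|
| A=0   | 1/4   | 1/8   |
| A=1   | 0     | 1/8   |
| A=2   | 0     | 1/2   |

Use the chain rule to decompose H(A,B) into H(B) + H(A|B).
By the chain rule: H(A,B) = H(B) + H(A|B)

Marginal P(B) (column sums):
  P(B=0) = 1/4 + 0 + 0 = 1/4
  P(B=1) = 1/8 + 1/8 + 1/2 = 3/4
H(B) = -[(1/4)·log₂(1/4) + (3/4)·log₂(3/4)]
  = 0.5000 + 0.3113
  = 0.8113 bits
H(A|B) = -Σ P(A,B)·log₂ P(A|B), where P(A|B) = P(A,B) / P(B)
  (cells with P(A,B) = 0 contribute 0)
  (A=0,B=0): P(A|B) = (1/4)/(1/4) = 1;  -(1/4)·log₂(1) = 0.0000
  (A=0,B=1): P(A|B) = (1/8)/(3/4) = 1/6;  -(1/8)·log₂(1/6) = 0.3231
  (A=1,B=1): P(A|B) = (1/8)/(3/4) = 1/6;  -(1/8)·log₂(1/6) = 0.3231
  (A=2,B=1): P(A|B) = (1/2)/(3/4) = 2/3;  -(1/2)·log₂(2/3) = 0.2925
H(A|B) = 0.0000 + 0.3231 + 0.3231 + 0.2925
  = 0.9387 bits

H(A,B) = H(B) + H(A|B) = 0.8113 + 0.9387 = 1.7500 bits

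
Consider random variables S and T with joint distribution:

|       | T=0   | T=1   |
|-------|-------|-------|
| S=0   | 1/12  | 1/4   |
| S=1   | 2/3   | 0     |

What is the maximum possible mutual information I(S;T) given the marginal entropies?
The upper bound on mutual information is I(S;T) ≤ min(H(S), H(T)).

Marginal P(S) (row sums):
  P(S=0) = 1/12 + 1/4 = 1/3
  P(S=1) = 2/3 + 0 = 2/3
Marginal P(T) (column sums):
  P(T=0) = 1/12 + 2/3 = 3/4
  P(T=1) = 1/4 + 0 = 1/4

H(S) = -[(1/3)·log₂(1/3) + (2/3)·log₂(2/3)]
  = 0.5283 + 0.3900
  = 0.9183 bits
H(T) = -[(3/4)·log₂(3/4) + (1/4)·log₂(1/4)]
  = 0.3113 + 0.5000
  = 0.8113 bits

Maximum possible I(S;T) = min(0.9183, 0.8113) = 0.8113 bits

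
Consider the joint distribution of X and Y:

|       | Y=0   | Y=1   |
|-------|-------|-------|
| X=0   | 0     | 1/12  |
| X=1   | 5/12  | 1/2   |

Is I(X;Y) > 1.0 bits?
Marginal P(X) (row sums):
  P(X=0) = 0 + 1/12 = 1/12
  P(X=1) = 5/12 + 1/2 = 11/12
Marginal P(Y) (column sums):
  P(Y=0) = 0 + 5/12 = 5/12
  P(Y=1) = 1/12 + 1/2 = 7/12

H(X) = -[(1/12)·log₂(1/12) + (11/12)·log₂(11/12)]
  = 0.2987 + 0.1151
  = 0.4138 bits
H(Y) = -[(5/12)·log₂(5/12) + (7/12)·log₂(7/12)]
  = 0.5263 + 0.4536
  = 0.9799 bits
H(X,Y) = -[(1/12)·log₂(1/12) + (5/12)·log₂(5/12) + (1/2)·log₂(1/2)]
  = 0.2987 + 0.5263 + 0.5000
  = 1.3250 bits

I(X;Y) = H(X) + H(Y) - H(X,Y)
  = 0.4138 + 0.9799 - 1.3250
  = 0.0687 bits

No. I(X;Y) = 0.0687 bits, which is ≤ 1.0 bits.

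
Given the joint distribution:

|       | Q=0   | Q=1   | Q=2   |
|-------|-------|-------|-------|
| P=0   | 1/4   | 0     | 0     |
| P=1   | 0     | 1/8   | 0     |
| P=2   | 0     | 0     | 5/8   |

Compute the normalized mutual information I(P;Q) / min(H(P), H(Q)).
Marginal P(P) (row sums):
  P(P=0) = 1/4 + 0 + 0 = 1/4
  P(P=1) = 0 + 1/8 + 0 = 1/8
  P(P=2) = 0 + 0 + 5/8 = 5/8
Marginal P(Q) (column sums):
  P(Q=0) = 1/4 + 0 + 0 = 1/4
  P(Q=1) = 0 + 1/8 + 0 = 1/8
  P(Q=2) = 0 + 0 + 5/8 = 5/8

H(P) = -[(1/4)·log₂(1/4) + (1/8)·log₂(1/8) + (5/8)·log₂(5/8)]
  = 0.5000 + 0.3750 + 0.4238
  = 1.2988 bits
H(Q) = -[(1/4)·log₂(1/4) + (1/8)·log₂(1/8) + (5/8)·log₂(5/8)]
  = 0.5000 + 0.3750 + 0.4238
  = 1.2988 bits
H(P,Q) = -[(1/4)·log₂(1/4) + (1/8)·log₂(1/8) + (5/8)·log₂(5/8)]
  = 0.5000 + 0.3750 + 0.4238
  = 1.2988 bits

I(P;Q) = H(P) + H(Q) - H(P,Q)
  = 1.2988 + 1.2988 - 1.2988
  = 1.2988 bits

min(H(P), H(Q)) = min(1.2988, 1.2988) = 1.2988 bits
Normalized MI = 1.2988 / 1.2988 = 1.0000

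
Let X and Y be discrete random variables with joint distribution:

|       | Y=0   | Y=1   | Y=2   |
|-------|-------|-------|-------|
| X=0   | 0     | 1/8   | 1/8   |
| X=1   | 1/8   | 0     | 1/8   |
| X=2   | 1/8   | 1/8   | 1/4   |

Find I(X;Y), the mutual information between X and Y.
Marginal P(X) (row sums):
  P(X=0) = 0 + 1/8 + 1/8 = 1/4
  P(X=1) = 1/8 + 0 + 1/8 = 1/4
  P(X=2) = 1/8 + 1/8 + 1/4 = 1/2
Marginal P(Y) (column sums):
  P(Y=0) = 0 + 1/8 + 1/8 = 1/4
  P(Y=1) = 1/8 + 0 + 1/8 = 1/4
  P(Y=2) = 1/8 + 1/8 + 1/4 = 1/2

H(X) = -[(1/4)·log₂(1/4) + (1/4)·log₂(1/4) + (1/2)·log₂(1/2)]
  = 0.5000 + 0.5000 + 0.5000
  = 1.5000 bits
H(Y) = -[(1/4)·log₂(1/4) + (1/4)·log₂(1/4) + (1/2)·log₂(1/2)]
  = 0.5000 + 0.5000 + 0.5000
  = 1.5000 bits
H(X,Y) = -[(1/8)·log₂(1/8) + (1/8)·log₂(1/8) + (1/8)·log₂(1/8) + (1/8)·log₂(1/8) + (1/8)·log₂(1/8) + (1/8)·log₂(1/8) + (1/4)·log₂(1/4)]
  = 0.3750 + 0.3750 + 0.3750 + 0.3750 + 0.3750 + 0.3750 + 0.5000
  = 2.7500 bits

I(X;Y) = H(X) + H(Y) - H(X,Y)
  = 1.5000 + 1.5000 - 2.7500
  = 0.2500 bits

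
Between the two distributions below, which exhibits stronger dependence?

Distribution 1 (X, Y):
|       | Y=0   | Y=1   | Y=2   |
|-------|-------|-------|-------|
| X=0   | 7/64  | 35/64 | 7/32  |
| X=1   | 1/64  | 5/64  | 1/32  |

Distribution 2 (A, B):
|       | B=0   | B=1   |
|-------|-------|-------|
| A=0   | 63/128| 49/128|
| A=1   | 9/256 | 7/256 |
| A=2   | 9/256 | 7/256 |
Distribution 1 (X, Y):
Marginal P(X) (row sums):
  P(X=0) = 7/64 + 35/64 + 7/32 = 7/8
  P(X=1) = 1/64 + 5/64 + 1/32 = 1/8
Marginal P(Y) (column sums):
  P(Y=0) = 7/64 + 1/64 = 1/8
  P(Y=1) = 35/64 + 5/64 = 5/8
  P(Y=2) = 7/32 + 1/32 = 1/4

H(X) = -[(7/8)·log₂(7/8) + (1/8)·log₂(1/8)]
  = 0.1686 + 0.3750
  = 0.5436 bits
H(Y) = -[(1/8)·log₂(1/8) + (5/8)·log₂(5/8) + (1/4)·log₂(1/4)]
  = 0.3750 + 0.4238 + 0.5000
  = 1.2988 bits
H(X,Y) = -[(7/64)·log₂(7/64) + (35/64)·log₂(35/64) + (7/32)·log₂(7/32) + (1/64)·log₂(1/64) + (5/64)·log₂(5/64) + (1/32)·log₂(1/32)]
  = 0.3492 + 0.4762 + 0.4796 + 0.0938 + 0.2873 + 0.1563
  = 1.8424 bits

I(X;Y) = H(X) + H(Y) - H(X,Y)
  = 0.5436 + 1.2988 - 1.8424
  = 0.0000 bits

Distribution 2 (A, B):
Marginal P(A) (row sums):
  P(A=0) = 63/128 + 49/128 = 7/8
  P(A=1) = 9/256 + 7/256 = 1/16
  P(A=2) = 9/256 + 7/256 = 1/16
Marginal P(B) (column sums):
  P(B=0) = 63/128 + 9/256 + 9/256 = 9/16
  P(B=1) = 49/128 + 7/256 + 7/256 = 7/16

H(A) = -[(7/8)·log₂(7/8) + (1/16)·log₂(1/16) + (1/16)·log₂(1/16)]
  = 0.1686 + 0.2500 + 0.2500
  = 0.6686 bits
H(B) = -[(9/16)·log₂(9/16) + (7/16)·log₂(7/16)]
  = 0.4669 + 0.5218
  = 0.9887 bits
H(A,B) = -[(63/128)·log₂(63/128) + (49/128)·log₂(49/128) + (9/256)·log₂(9/256) + (7/256)·log₂(7/256) + (9/256)·log₂(9/256) + (7/256)·log₂(7/256)]
  = 0.5034 + 0.5303 + 0.1698 + 0.1420 + 0.1698 + 0.1420
  = 1.6573 bits

I(A;B) = H(A) + H(B) - H(A,B)
  = 0.6686 + 0.9887 - 1.6573
  = 0.0000 bits

Both joint tables factor as the product of their marginals, so I(X;Y) = I(A;B) = 0 bits: neither is larger (both pairs are independent).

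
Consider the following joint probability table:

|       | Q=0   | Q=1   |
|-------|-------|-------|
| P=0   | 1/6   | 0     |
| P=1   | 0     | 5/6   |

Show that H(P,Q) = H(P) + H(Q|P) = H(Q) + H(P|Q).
Marginal P(P) (row sums):
  P(P=0) = 1/6 + 0 = 1/6
  P(P=1) = 0 + 5/6 = 5/6
Marginal P(Q) (column sums):
  P(Q=0) = 1/6 + 0 = 1/6
  P(Q=1) = 0 + 5/6 = 5/6

Decomposition 1: H(P) + H(Q|P)
H(P) = -[(1/6)·log₂(1/6) + (5/6)·log₂(5/6)]
  = 0.4308 + 0.2192
  = 0.6500 bits
H(Q|P) = -Σ P(P,Q)·log₂ P(Q|P), where P(Q|P) = P(P,Q) / P(P)
  (cells with P(P,Q) = 0 contribute 0)
  (P=0,Q=0): P(Q|P) = (1/6)/(1/6) = 1;  -(1/6)·log₂(1) = 0.0000
  (P=1,Q=1): P(Q|P) = (5/6)/(5/6) = 1;  -(5/6)·log₂(1) = 0.0000
H(Q|P) = 0.0000 + 0.0000
  = 0.0000 bits
H(P) + H(Q|P) = 0.6500 + 0.0000 = 0.6500 bits

Decomposition 2: H(Q) + H(P|Q)
H(Q) = -[(1/6)·log₂(1/6) + (5/6)·log₂(5/6)]
  = 0.4308 + 0.2192
  = 0.6500 bits
H(P|Q) = -Σ P(P,Q)·log₂ P(P|Q), where P(P|Q) = P(P,Q) / P(Q)
  (cells with P(P,Q) = 0 contribute 0)
  (P=0,Q=0): P(P|Q) = (1/6)/(1/6) = 1;  -(1/6)·log₂(1) = 0.0000
  (P=1,Q=1): P(P|Q) = (5/6)/(5/6) = 1;  -(5/6)·log₂(1) = 0.0000
H(P|Q) = 0.0000 + 0.0000
  = 0.0000 bits
H(Q) + H(P|Q) = 0.6500 + 0.0000 = 0.6500 bits

Direct computation of the joint entropy:
H(P,Q) = -[(1/6)·log₂(1/6) + (5/6)·log₂(5/6)]
  = 0.4308 + 0.2192
  = 0.6500 bits

All three agree: H(P,Q) = 0.6500 bits ✓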